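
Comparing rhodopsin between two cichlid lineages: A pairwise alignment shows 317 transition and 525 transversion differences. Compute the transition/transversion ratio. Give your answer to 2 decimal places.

0.60

R = 317/525 = 0.603809… ≈ 0.60 (to 2 d.p.).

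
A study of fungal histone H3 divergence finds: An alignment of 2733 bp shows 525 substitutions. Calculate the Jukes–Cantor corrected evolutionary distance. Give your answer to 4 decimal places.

p = 525/2733 ≈ 0.192097.
d = −(3/4) ln(1 − 4p/3) = −0.75 ln(1 − 0.256129) = −0.75 ln(0.743871)
  = −0.75 × (-0.295888) = 0.221916 substitutions/site.

0.2219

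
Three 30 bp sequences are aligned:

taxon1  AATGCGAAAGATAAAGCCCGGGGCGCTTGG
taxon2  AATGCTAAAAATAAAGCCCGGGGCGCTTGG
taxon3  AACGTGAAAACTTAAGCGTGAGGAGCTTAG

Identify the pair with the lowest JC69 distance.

taxon1–taxon2: 2/30 differ, p = 0.067, d = 0.070.
taxon1–taxon3: 10/30 differ, p = 0.333, d = 0.441.
taxon2–taxon3: 10/30 differ, p = 0.333, d = 0.441.
The smallest distance is between taxon1 and taxon2.

taxon1 and taxon2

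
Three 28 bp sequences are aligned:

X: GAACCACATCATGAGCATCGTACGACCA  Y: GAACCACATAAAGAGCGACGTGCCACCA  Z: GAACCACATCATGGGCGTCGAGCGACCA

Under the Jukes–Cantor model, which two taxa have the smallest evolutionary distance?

X and Z

X–Y: 6/28 differ, p = 0.214, d = 0.252.
X–Z: 4/28 differ, p = 0.143, d = 0.158.
Y–Z: 6/28 differ, p = 0.214, d = 0.252.
The smallest distance is between X and Z.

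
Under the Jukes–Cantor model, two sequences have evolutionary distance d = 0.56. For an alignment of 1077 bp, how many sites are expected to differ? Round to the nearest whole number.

425

Invert JC69: p = (3/4)(1 − e^(−4d/3)) = 0.75 × (1 − e^(-0.746667)) = 0.75 × (1 − 0.473944) = 0.394542.
Expected differing sites = pL ≈ 0.394542 × 1077 = 424.921734 ≈ 425.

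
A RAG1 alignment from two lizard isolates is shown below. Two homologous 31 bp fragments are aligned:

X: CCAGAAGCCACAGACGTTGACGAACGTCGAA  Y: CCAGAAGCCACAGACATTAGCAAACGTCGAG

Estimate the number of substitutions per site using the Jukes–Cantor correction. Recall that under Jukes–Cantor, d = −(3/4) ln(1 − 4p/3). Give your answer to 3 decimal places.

0.182

The sequences differ at 5 of 31 sites (16, 19, 20, 22, 31), so p = 5/31 ≈ 0.16129.
d = −(3/4) ln(1 − 4p/3) = −0.75 ln(1 − 0.215053) = −0.75 ln(0.784947)
  = −0.75 × (-0.242139) = 0.181604 substitutions/site.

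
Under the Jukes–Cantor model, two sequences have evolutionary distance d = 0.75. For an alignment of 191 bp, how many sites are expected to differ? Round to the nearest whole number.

91

Invert JC69: p = (3/4)(1 − e^(−4d/3)) = 0.75 × (1 − e^(-1)) = 0.75 × (1 − 0.367879) = 0.474091.
Expected differing sites = pL ≈ 0.474091 × 191 = 90.551381 ≈ 91.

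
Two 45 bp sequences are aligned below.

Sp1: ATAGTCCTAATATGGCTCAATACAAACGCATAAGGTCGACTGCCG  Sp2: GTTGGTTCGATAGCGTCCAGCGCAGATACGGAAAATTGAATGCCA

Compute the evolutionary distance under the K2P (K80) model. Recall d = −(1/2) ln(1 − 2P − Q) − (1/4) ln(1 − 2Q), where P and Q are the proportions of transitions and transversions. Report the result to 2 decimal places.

1.43

Of 45 sites, 18 differences are transitions and 6 are transversions, so P = 18/45 = 0.4 and Q = 6/45 ≈ 0.133333.
Under the Kimura two-parameter model, d = −½ ln(1 − 2P − Q) − ¼ ln(1 − 2Q).
1 − 2P − Q = 0.066667, giving −½ ln(0.066667) = 1.354023.
1 − 2Q = 0.733334, giving −¼ ln(0.733334) = 0.077539.
d = 1.354023 + 0.077539 = 1.431562.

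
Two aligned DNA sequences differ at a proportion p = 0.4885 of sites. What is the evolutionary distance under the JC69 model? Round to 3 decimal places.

0.790

d = −(3/4) ln(1 − 4p/3) = −0.75 ln(1 − 0.651333) = −0.75 ln(0.348667)
  = −0.75 × (-1.053638) = 0.790229 substitutions/site.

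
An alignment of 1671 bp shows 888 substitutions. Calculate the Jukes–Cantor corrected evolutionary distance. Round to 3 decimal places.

p = 888/1671 ≈ 0.531418.
d = −(3/4) ln(1 − 4p/3) = −0.75 ln(1 − 0.708557) = −0.75 ln(0.291443)
  = −0.75 × (-1.232911) = 0.924683 substitutions/site.

0.925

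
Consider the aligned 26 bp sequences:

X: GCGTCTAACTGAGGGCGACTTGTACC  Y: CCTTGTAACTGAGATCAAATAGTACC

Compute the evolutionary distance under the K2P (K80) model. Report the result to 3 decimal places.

Of 26 sites, 2 differences are transitions and 6 are transversions, so P = 2/26 ≈ 0.076923 and Q = 6/26 ≈ 0.230769.
Under the Kimura two-parameter model, d = −½ ln(1 − 2P − Q) − ¼ ln(1 − 2Q).
1 − 2P − Q = 0.615385, giving −½ ln(0.615385) = 0.242754.
1 − 2Q = 0.538462, giving −¼ ln(0.538462) = 0.154760.
d = 0.242754 + 0.154760 = 0.397514.

0.398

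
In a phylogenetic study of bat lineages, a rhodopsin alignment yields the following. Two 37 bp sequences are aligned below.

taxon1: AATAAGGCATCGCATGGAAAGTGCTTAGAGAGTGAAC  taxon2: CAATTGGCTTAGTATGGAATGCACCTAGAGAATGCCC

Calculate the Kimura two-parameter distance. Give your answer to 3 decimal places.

0.527

Of 37 sites, 5 differences are transitions and 9 are transversions, so P = 5/37 ≈ 0.135135 and Q = 9/37 ≈ 0.243243.
Under the Kimura two-parameter model, d = −½ ln(1 − 2P − Q) − ¼ ln(1 − 2Q).
1 − 2P − Q = 0.486487, giving −½ ln(0.486487) = 0.360273.
1 − 2Q = 0.513514, giving −¼ ln(0.513514) = 0.166619.
d = 0.360273 + 0.166619 = 0.526892.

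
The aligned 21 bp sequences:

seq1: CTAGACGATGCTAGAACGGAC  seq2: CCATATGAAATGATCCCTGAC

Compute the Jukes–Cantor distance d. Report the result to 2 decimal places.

The sequences differ at 11 of 21 sites, so p = 11/21 ≈ 0.52381.
d = −(3/4) ln(1 − 4p/3) = −0.75 ln(1 − 0.698413) = −0.75 ln(0.301587)
  = −0.75 × (-1.198697) = 0.899023 substitutions/site.

0.90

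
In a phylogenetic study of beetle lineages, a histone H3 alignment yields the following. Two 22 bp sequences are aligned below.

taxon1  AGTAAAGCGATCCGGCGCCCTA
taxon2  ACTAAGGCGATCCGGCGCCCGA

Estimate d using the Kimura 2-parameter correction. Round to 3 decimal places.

Of 22 sites, 1 differences are transitions and 2 are transversions, so P = 1/22 ≈ 0.045455 and Q = 2/22 ≈ 0.090909.
Under the Kimura two-parameter model, d = −½ ln(1 − 2P − Q) − ¼ ln(1 − 2Q).
1 − 2P − Q = 0.818181, giving −½ ln(0.818181) = 0.100336.
1 − 2Q = 0.818182, giving −¼ ln(0.818182) = 0.050168.
d = 0.100336 + 0.050168 = 0.150504.

0.151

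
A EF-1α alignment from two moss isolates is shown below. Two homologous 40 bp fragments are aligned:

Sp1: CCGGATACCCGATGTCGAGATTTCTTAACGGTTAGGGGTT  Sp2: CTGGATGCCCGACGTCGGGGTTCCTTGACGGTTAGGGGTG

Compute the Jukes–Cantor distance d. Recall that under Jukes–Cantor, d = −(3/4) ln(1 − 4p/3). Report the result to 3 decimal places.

The sequences differ at 8 of 40 sites (2, 7, 13, 18, 20, 23, 27, 40), so p = 8/40 = 0.2.
d = −(3/4) ln(1 − 4p/3) = −0.75 ln(1 − 0.266667) = −0.75 ln(0.733333)
  = −0.75 × (-0.310155) = 0.232616 substitutions/site.

0.233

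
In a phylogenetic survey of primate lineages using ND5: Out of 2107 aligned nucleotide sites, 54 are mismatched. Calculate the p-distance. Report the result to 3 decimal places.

p = 54/2107 = 0.025628… ≈ 0.026 (to 3 d.p.).

0.026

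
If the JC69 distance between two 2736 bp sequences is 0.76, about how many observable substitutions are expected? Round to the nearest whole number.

Invert JC69: p = (3/4)(1 − e^(−4d/3)) = 0.75 × (1 − e^(-1.013333)) = 0.75 × (1 − 0.363007) = 0.477745.
Expected differing sites = pL ≈ 0.477745 × 2736 = 1307.11032 ≈ 1307.

1307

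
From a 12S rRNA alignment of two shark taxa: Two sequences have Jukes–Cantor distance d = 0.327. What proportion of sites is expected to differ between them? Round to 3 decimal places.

0.265

p = (3/4)(1 − e^(−4d/3)) = 0.75 × (1 − e^(-0.436)) = 0.75 × (1 − 0.646618) = 0.265037.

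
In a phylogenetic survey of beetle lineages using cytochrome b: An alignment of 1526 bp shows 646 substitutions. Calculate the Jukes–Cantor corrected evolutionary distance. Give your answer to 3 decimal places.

0.623

p = 646/1526 ≈ 0.423329.
d = −(3/4) ln(1 − 4p/3) = −0.75 ln(1 − 0.564439) = −0.75 ln(0.435561)
  = −0.75 × (-0.831120) = 0.623340 substitutions/site.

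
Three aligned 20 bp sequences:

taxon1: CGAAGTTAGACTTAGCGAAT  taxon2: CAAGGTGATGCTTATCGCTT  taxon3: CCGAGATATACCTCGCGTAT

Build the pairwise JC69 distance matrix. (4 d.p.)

d(taxon1,taxon2) = 0.5716, d(taxon1,taxon3) = 0.4715, d(taxon2,taxon3) = 0.9913

taxon1–taxon2: 8/20 sites differ → p = 0.4, d = −0.75 ln(1 − 0.533333) = 0.571605 ≈ 0.5716.
taxon1–taxon3: 7/20 sites differ → p = 0.35, d = −0.75 ln(1 − 0.466667) = 0.471457 ≈ 0.4715.
taxon2–taxon3: 11/20 sites differ → p = 0.55, d = −0.75 ln(1 − 0.733333) = 0.991316 ≈ 0.9913.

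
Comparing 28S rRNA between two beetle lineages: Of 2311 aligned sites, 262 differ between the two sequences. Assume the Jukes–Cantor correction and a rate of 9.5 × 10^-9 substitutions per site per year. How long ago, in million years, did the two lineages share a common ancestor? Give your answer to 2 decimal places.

p = 262/2311 ≈ 0.113371.
d = −(3/4) ln(1 − 4p/3) = −0.75 ln(1 − 0.151161) = −0.75 ln(0.848839)
  = −0.75 × (-0.163886) = 0.122915 substitutions/site.
Under a molecular clock d = 2μt, so t = d/(2μ) = 0.122915 / (2 × 9.5 × 10^-9) = 6.47 million years.

6.47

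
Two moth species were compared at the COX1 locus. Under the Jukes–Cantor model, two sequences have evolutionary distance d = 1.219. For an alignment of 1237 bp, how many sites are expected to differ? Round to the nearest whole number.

Invert JC69: p = (3/4)(1 − e^(−4d/3)) = 0.75 × (1 − e^(-1.625333)) = 0.75 × (1 − 0.196846) = 0.602366.
Expected differing sites = pL ≈ 0.602366 × 1237 = 745.126742 ≈ 745.

745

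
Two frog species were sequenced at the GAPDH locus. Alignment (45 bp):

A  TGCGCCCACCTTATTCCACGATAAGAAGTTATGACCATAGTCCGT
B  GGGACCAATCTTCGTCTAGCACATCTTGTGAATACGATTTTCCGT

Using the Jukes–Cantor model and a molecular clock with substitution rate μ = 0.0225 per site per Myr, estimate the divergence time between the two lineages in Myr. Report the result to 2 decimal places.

16.22

The sequences differ at 21 of 45 sites, so p = 21/45 ≈ 0.466667.
d = −(3/4) ln(1 − 4p/3) = −0.75 ln(1 − 0.622223) = −0.75 ln(0.377777)
  = −0.75 × (-0.973451) = 0.730088 substitutions/site.
Under a molecular clock d = 2μt, so t = d/(2μ) = 0.730088 / (2 × 0.0225) = 16.22 Myr.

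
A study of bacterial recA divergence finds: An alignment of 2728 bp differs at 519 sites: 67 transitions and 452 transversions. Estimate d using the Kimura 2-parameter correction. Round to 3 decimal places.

P = 67/2728 ≈ 0.02456 and Q = 452/2728 ≈ 0.165689.
Under the Kimura two-parameter model, d = −½ ln(1 − 2P − Q) − ¼ ln(1 − 2Q).
1 − 2P − Q = 0.785191, giving −½ ln(0.785191) = 0.120914.
1 − 2Q = 0.668622, giving −¼ ln(0.668622) = 0.100634.
d = 0.120914 + 0.100634 = 0.221548.

0.222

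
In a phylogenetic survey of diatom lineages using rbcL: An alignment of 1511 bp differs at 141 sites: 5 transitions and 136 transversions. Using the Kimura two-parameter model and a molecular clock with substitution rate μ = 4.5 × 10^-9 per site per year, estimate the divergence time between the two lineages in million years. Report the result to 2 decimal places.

11.16

P = 5/1511 ≈ 0.003309 and Q = 136/1511 ≈ 0.090007.
Under the Kimura two-parameter model, d = −½ ln(1 − 2P − Q) − ¼ ln(1 − 2Q).
1 − 2P − Q = 0.903375, giving −½ ln(0.903375) = 0.050809.
1 − 2Q = 0.819986, giving −¼ ln(0.819986) = 0.049617.
d = 0.050809 + 0.049617 = 0.100426.
Under a molecular clock d = 2μt, so t = d/(2μ) = 0.100426 / (2 × 4.5 × 10^-9) = 11.16 million years.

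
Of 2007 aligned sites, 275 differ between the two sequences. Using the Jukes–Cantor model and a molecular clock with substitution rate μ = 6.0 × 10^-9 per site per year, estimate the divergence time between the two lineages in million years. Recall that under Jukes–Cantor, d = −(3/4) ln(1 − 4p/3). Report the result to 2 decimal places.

p = 275/2007 ≈ 0.13702.
d = −(3/4) ln(1 − 4p/3) = −0.75 ln(1 − 0.182693) = −0.75 ln(0.817307)
  = −0.75 × (-0.201740) = 0.151305 substitutions/site.
Under a molecular clock d = 2μt, so t = d/(2μ) = 0.151305 / (2 × 6.0 × 10^-9) = 12.61 million years.

12.61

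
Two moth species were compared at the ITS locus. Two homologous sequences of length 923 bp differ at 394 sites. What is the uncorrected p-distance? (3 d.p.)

p = 394/923 = 0.426868… ≈ 0.427 (to 3 d.p.).

0.427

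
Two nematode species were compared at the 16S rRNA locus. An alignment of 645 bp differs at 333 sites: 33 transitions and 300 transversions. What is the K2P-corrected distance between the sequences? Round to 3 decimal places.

P = 33/645 ≈ 0.051163 and Q = 300/645 ≈ 0.465116.
Under the Kimura two-parameter model, d = −½ ln(1 − 2P − Q) − ¼ ln(1 − 2Q).
1 − 2P − Q = 0.432558, giving −½ ln(0.432558) = 0.419019.
1 − 2Q = 0.069768, giving −¼ ln(0.069768) = 0.665645.
d = 0.419019 + 0.665645 = 1.084664.

1.085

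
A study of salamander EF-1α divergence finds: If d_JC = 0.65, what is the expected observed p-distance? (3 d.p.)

0.435

p = (3/4)(1 − e^(−4d/3)) = 0.75 × (1 − e^(-0.866667)) = 0.75 × (1 − 0.420350) = 0.434738.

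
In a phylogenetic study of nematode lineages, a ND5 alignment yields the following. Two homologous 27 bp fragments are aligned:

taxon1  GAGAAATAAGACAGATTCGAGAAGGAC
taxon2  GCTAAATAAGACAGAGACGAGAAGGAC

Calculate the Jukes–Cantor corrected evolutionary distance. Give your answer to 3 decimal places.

The sequences differ at 4 of 27 sites (2, 3, 16, 17), so p = 4/27 ≈ 0.148148.
d = −(3/4) ln(1 − 4p/3) = −0.75 ln(1 − 0.197531) = −0.75 ln(0.802469)
  = −0.75 × (-0.220062) = 0.165047 substitutions/site.

0.165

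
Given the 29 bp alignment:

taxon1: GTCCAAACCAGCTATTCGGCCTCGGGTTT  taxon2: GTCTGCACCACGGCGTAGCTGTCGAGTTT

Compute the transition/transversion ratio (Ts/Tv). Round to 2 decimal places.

Transitions are A↔G and C↔T; transversions are all other mismatches.
Transitions: 4. Transversions: 9.
R = 4/9 = 0.444444… ≈ 0.44 (to 2 d.p.).

0.44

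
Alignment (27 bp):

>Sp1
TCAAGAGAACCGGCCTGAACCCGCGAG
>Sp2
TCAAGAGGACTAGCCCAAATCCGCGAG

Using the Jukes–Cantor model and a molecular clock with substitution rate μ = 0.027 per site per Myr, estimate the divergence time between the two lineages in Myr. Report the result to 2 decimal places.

4.88

The sequences differ at 6 of 27 sites (8, 11, 12, 16, 17, 20), so p = 6/27 ≈ 0.222222.
d = −(3/4) ln(1 − 4p/3) = −0.75 ln(1 − 0.296296) = −0.75 ln(0.703704)
  = −0.75 × (-0.351397) = 0.263548 substitutions/site.
Under a molecular clock d = 2μt, so t = d/(2μ) = 0.263548 / (2 × 0.027) = 4.88 Myr.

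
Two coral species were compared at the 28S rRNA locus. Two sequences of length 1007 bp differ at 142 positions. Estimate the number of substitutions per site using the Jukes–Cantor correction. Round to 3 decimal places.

0.156

p = 142/1007 ≈ 0.141013.
d = −(3/4) ln(1 − 4p/3) = −0.75 ln(1 − 0.188017) = −0.75 ln(0.811983)
  = −0.75 × (-0.208276) = 0.156207 substitutions/site.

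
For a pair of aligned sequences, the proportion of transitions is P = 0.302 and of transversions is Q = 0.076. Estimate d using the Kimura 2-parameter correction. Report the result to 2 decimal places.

0.61

Under the Kimura two-parameter model, d = −½ ln(1 − 2P − Q) − ¼ ln(1 − 2Q).
1 − 2P − Q = 0.32, giving −½ ln(0.32) = 0.569717.
1 − 2Q = 0.848, giving −¼ ln(0.848) = 0.041219.
d = 0.569717 + 0.041219 = 0.610936.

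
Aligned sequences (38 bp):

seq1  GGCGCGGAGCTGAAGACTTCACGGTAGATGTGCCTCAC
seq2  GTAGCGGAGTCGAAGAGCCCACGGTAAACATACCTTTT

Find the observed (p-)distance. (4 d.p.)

0.3684

The sequences differ at 14 of 38 positions.
p = 14/38 = 0.368421… ≈ 0.3684 (to 4 d.p.).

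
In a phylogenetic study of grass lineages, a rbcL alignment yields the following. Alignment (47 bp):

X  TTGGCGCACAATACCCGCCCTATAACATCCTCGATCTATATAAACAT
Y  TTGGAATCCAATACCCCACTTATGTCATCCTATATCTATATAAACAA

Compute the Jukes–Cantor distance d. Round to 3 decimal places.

0.312

The sequences differ at 12 of 47 sites, so p = 12/47 ≈ 0.255319.
d = −(3/4) ln(1 − 4p/3) = −0.75 ln(1 − 0.340425) = −0.75 ln(0.659575)
  = −0.75 × (-0.416160) = 0.312120 substitutions/site.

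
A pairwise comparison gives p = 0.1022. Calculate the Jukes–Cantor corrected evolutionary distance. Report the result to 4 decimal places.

0.1099

d = −(3/4) ln(1 − 4p/3) = −0.75 ln(1 − 0.136267) = −0.75 ln(0.863733)
  = −0.75 × (-0.146492) = 0.109869 substitutions/site.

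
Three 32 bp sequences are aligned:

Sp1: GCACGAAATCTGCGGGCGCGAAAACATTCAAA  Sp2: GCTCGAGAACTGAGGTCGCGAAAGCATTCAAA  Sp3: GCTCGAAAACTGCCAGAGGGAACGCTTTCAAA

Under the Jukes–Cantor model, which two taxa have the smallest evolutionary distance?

Sp1–Sp2: 6/32 differ, p = 0.188, d = 0.216.
Sp1–Sp3: 9/32 differ, p = 0.281, d = 0.353.
Sp2–Sp3: 9/32 differ, p = 0.281, d = 0.353.
The smallest distance is between Sp1 and Sp2.

Sp1 and Sp2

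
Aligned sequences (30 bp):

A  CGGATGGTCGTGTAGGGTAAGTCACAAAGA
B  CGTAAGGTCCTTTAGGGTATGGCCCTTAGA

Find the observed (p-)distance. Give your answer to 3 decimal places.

0.300

The sequences differ at 9 of 30 positions (sites 3, 5, 10, 12, 20, 22, 24, 26, 27).
p = 9/30 = 0.300.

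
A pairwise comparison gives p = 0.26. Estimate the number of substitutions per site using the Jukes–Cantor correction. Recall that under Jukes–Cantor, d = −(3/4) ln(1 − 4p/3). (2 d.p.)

d = −(3/4) ln(1 − 4p/3) = −0.75 ln(1 − 0.346667) = −0.75 ln(0.653333)
  = −0.75 × (-0.425668) = 0.319251 substitutions/site.

0.32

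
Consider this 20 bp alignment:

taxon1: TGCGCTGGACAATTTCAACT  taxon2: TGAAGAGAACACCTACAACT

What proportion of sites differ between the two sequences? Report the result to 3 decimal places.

The sequences differ at 8 of 20 positions (sites 3, 4, 5, 6, 8, 12, 13, 15).
p = 8/20 = 0.400.

0.400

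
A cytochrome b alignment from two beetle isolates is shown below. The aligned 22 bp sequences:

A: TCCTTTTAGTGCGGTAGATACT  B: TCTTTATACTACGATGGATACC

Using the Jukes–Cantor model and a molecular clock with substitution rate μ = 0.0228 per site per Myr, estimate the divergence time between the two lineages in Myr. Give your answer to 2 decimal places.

The sequences differ at 7 of 22 sites (3, 6, 9, 11, 14, 16, 22), so p = 7/22 ≈ 0.318182.
d = −(3/4) ln(1 − 4p/3) = −0.75 ln(1 − 0.424243) = −0.75 ln(0.575757)
  = −0.75 × (-0.552070) = 0.414053 substitutions/site.
Under a molecular clock d = 2μt, so t = d/(2μ) = 0.414053 / (2 × 0.0228) = 9.08 Myr.

9.08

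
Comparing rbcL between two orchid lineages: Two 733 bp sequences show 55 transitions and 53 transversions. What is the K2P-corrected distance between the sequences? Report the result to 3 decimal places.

P = 55/733 ≈ 0.075034 and Q = 53/733 ≈ 0.072306.
Under the Kimura two-parameter model, d = −½ ln(1 − 2P − Q) − ¼ ln(1 − 2Q).
1 − 2P − Q = 0.777626, giving −½ ln(0.777626) = 0.125755.
1 − 2Q = 0.855388, giving −¼ ln(0.855388) = 0.039050.
d = 0.125755 + 0.039050 = 0.164805.

0.165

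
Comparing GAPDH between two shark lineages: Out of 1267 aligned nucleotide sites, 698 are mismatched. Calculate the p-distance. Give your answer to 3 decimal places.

p = 698/1267 = 0.550907… ≈ 0.551 (to 3 d.p.).

0.551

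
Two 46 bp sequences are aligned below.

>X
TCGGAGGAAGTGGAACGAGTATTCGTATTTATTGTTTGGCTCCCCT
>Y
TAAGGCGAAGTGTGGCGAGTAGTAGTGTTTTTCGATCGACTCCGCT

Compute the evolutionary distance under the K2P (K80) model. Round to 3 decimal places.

0.476

Of 46 sites, 8 differences are transitions and 8 are transversions, so P = 8/46 ≈ 0.173913 and Q = 8/46 ≈ 0.173913.
Under the Kimura two-parameter model, d = −½ ln(1 − 2P − Q) − ¼ ln(1 − 2Q).
1 − 2P − Q = 0.478261, giving −½ ln(0.478261) = 0.368799.
1 − 2Q = 0.652174, giving −¼ ln(0.652174) = 0.106861.
d = 0.368799 + 0.106861 = 0.475660.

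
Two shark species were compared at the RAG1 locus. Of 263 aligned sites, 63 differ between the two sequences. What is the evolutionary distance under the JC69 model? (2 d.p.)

0.29

p = 63/263 ≈ 0.239544.
d = −(3/4) ln(1 − 4p/3) = −0.75 ln(1 − 0.319392) = −0.75 ln(0.680608)
  = −0.75 × (-0.384769) = 0.288577 substitutions/site.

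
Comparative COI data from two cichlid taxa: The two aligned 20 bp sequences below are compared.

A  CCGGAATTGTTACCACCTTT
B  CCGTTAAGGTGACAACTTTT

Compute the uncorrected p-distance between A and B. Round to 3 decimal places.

0.350

The sequences differ at 7 of 20 positions (sites 4, 5, 7, 8, 11, 14, 17).
p = 7/20 = 0.350.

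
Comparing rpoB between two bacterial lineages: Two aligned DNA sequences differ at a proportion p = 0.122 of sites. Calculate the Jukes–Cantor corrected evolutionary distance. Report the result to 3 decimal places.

d = −(3/4) ln(1 − 4p/3) = −0.75 ln(1 − 0.162667) = −0.75 ln(0.837333)
  = −0.75 × (-0.177533) = 0.133150 substitutions/site.

0.133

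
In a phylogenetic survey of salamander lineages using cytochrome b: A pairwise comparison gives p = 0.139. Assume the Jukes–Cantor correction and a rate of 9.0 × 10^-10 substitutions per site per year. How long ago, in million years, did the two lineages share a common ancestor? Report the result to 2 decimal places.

d = −(3/4) ln(1 − 4p/3) = −0.75 ln(1 − 0.185333) = −0.75 ln(0.814667)
  = −0.75 × (-0.204976) = 0.153732 substitutions/site.
Under a molecular clock d = 2μt, so t = d/(2μ) = 0.153732 / (2 × 9.0 × 10^-10) = 85.41 million years.

85.41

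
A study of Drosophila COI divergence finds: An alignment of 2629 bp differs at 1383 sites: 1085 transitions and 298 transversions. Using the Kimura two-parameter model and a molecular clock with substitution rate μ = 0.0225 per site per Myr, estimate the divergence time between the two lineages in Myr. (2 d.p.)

32.46

P = 1085/2629 ≈ 0.412704 and Q = 298/2629 ≈ 0.113351.
Under the Kimura two-parameter model, d = −½ ln(1 − 2P − Q) − ¼ ln(1 − 2Q).
1 − 2P − Q = 0.061241, giving −½ ln(0.061241) = 1.396469.
1 − 2Q = 0.773298, giving −¼ ln(0.773298) = 0.064273.
d = 1.396469 + 0.064273 = 1.460742.
Under a molecular clock d = 2μt, so t = d/(2μ) = 1.460742 / (2 × 0.0225) = 32.46 Myr.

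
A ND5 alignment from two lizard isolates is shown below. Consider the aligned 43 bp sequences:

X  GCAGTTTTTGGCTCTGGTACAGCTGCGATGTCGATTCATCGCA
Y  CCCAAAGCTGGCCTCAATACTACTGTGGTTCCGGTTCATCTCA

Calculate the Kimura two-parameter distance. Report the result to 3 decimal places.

Of 43 sites, 12 differences are transitions and 8 are transversions, so P = 12/43 ≈ 0.27907 and Q = 8/43 ≈ 0.186047.
Under the Kimura two-parameter model, d = −½ ln(1 − 2P − Q) − ¼ ln(1 − 2Q).
1 − 2P − Q = 0.255813, giving −½ ln(0.255813) = 0.681654.
1 − 2Q = 0.627906, giving −¼ ln(0.627906) = 0.116341.
d = 0.681654 + 0.116341 = 0.797995.

0.798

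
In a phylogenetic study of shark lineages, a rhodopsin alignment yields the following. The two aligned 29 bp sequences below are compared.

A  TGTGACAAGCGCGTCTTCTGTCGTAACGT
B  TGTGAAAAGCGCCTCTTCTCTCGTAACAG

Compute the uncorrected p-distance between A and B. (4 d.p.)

The sequences differ at 5 of 29 positions (sites 6, 13, 20, 28, 29).
p = 5/29 = 0.172413… ≈ 0.1724 (to 4 d.p.).

0.1724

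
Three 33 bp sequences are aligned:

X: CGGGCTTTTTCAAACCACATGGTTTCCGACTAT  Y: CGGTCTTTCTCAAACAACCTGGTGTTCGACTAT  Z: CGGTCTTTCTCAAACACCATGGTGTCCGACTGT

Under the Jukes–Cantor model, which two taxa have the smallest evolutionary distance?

Y and Z

X–Y: 6/33 differ, p = 0.182, d = 0.208.
X–Z: 6/33 differ, p = 0.182, d = 0.208.
Y–Z: 4/33 differ, p = 0.121, d = 0.132.
The smallest distance is between Y and Z.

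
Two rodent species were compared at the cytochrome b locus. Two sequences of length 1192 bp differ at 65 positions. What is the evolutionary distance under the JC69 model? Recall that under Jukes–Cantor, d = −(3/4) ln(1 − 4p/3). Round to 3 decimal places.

0.057

p = 65/1192 ≈ 0.05453.
d = −(3/4) ln(1 − 4p/3) = −0.75 ln(1 − 0.072707) = −0.75 ln(0.927293)
  = −0.75 × (-0.075486) = 0.056615 substitutions/site.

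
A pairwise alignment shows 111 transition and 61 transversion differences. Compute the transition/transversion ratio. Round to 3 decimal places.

1.820

R = 111/61 = 1.819672… ≈ 1.820 (to 3 d.p.).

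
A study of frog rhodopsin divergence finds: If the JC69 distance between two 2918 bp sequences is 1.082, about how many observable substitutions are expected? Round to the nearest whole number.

Invert JC69: p = (3/4)(1 − e^(−4d/3)) = 0.75 × (1 − e^(-1.442667)) = 0.75 × (1 − 0.236297) = 0.572777.
Expected differing sites = pL ≈ 0.572777 × 2918 = 1671.363286 ≈ 1671.

1671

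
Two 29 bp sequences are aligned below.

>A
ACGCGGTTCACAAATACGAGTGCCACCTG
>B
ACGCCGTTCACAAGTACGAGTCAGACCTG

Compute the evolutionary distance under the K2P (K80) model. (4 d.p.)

Of 29 sites, 1 differences are transitions and 4 are transversions, so P = 1/29 ≈ 0.034483 and Q = 4/29 ≈ 0.137931.
Under the Kimura two-parameter model, d = −½ ln(1 − 2P − Q) − ¼ ln(1 − 2Q).
1 − 2P − Q = 0.793103, giving −½ ln(0.793103) = 0.115901.
1 − 2Q = 0.724138, giving −¼ ln(0.724138) = 0.080693.
d = 0.115901 + 0.080693 = 0.196594.

0.1966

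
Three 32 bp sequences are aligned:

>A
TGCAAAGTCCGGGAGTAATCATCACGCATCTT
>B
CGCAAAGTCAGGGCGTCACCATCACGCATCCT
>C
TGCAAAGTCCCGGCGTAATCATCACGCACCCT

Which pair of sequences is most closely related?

A–B: 6/32 differ, p = 0.188, d = 0.216.
A–C: 4/32 differ, p = 0.125, d = 0.137.
B–C: 6/32 differ, p = 0.188, d = 0.216.
The smallest distance is between A and C.

A and C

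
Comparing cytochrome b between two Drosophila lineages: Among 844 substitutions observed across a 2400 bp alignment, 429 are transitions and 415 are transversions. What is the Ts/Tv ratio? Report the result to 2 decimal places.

1.03

R = 429/415 = 1.033734… ≈ 1.03 (to 2 d.p.).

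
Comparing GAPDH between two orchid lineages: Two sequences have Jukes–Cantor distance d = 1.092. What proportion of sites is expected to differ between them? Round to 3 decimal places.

p = (3/4)(1 − e^(−4d/3)) = 0.75 × (1 − e^(-1.456)) = 0.75 × (1 − 0.233167) = 0.575125.

0.575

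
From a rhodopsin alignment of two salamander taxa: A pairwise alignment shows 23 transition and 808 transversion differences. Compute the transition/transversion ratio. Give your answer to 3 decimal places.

0.028

R = 23/808 = 0.028465… ≈ 0.028 (to 3 d.p.).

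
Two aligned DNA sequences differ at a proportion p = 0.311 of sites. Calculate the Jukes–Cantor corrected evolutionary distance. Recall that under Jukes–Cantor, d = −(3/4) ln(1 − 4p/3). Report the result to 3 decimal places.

d = −(3/4) ln(1 − 4p/3) = −0.75 ln(1 − 0.414667) = −0.75 ln(0.585333)
  = −0.75 × (-0.535574) = 0.401681 substitutions/site.

0.402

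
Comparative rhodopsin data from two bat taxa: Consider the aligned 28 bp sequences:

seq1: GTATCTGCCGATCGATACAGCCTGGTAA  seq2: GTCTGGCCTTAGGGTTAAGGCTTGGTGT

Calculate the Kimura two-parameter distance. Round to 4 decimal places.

Of 28 sites, 4 differences are transitions and 10 are transversions, so P = 4/28 ≈ 0.142857 and Q = 10/28 ≈ 0.357143.
Under the Kimura two-parameter model, d = −½ ln(1 − 2P − Q) − ¼ ln(1 − 2Q).
1 − 2P − Q = 0.357143, giving −½ ln(0.357143) = 0.514810.
1 − 2Q = 0.285714, giving −¼ ln(0.285714) = 0.313191.
d = 0.514810 + 0.313191 = 0.828001.

0.8280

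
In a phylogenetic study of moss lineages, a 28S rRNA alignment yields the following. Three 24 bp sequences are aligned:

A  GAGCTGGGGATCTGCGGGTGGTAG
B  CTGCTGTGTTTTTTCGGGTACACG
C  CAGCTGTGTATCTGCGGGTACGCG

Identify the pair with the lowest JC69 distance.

B and C

A–B: 11/24 differ, p = 0.458, d = 0.708.
A–C: 7/24 differ, p = 0.292, d = 0.369.
B–C: 5/24 differ, p = 0.208, d = 0.244.
The smallest distance is between B and C.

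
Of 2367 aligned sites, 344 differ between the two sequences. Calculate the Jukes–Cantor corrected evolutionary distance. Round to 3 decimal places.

0.162

p = 344/2367 ≈ 0.145332.
d = −(3/4) ln(1 − 4p/3) = −0.75 ln(1 − 0.193776) = −0.75 ln(0.806224)
  = −0.75 × (-0.215394) = 0.161546 substitutions/site.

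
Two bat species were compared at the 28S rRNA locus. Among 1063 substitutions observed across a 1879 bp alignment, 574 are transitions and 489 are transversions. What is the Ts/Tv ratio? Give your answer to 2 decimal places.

R = 574/489 = 1.173824… ≈ 1.17 (to 2 d.p.).

1.17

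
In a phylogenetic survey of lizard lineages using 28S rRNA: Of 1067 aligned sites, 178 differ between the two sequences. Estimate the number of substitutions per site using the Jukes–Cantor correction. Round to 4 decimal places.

0.1887

p = 178/1067 ≈ 0.166823.
d = −(3/4) ln(1 − 4p/3) = −0.75 ln(1 − 0.222431) = −0.75 ln(0.777569)
  = −0.75 × (-0.251583) = 0.188687 substitutions/site.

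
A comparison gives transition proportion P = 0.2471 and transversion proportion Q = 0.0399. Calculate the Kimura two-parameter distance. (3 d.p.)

Under the Kimura two-parameter model, d = −½ ln(1 − 2P − Q) − ¼ ln(1 − 2Q).
1 − 2P − Q = 0.4659, giving −½ ln(0.4659) = 0.381892.
1 − 2Q = 0.9202, giving −¼ ln(0.9202) = 0.020791.
d = 0.381892 + 0.020791 = 0.402683.

0.403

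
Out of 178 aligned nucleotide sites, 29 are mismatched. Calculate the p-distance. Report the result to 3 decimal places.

0.163

p = 29/178 = 0.162921… ≈ 0.163 (to 3 d.p.).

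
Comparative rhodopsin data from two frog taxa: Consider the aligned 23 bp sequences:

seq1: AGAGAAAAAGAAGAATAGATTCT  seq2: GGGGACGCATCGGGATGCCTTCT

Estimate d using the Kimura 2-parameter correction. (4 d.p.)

Of 23 sites, 6 differences are transitions and 6 are transversions, so P = 6/23 ≈ 0.26087 and Q = 6/23 ≈ 0.26087.
Under the Kimura two-parameter model, d = −½ ln(1 − 2P − Q) − ¼ ln(1 − 2Q).
1 − 2P − Q = 0.21739, giving −½ ln(0.21739) = 0.763031.
1 − 2Q = 0.47826, giving −¼ ln(0.47826) = 0.184400.
d = 0.763031 + 0.184400 = 0.947431.

0.9474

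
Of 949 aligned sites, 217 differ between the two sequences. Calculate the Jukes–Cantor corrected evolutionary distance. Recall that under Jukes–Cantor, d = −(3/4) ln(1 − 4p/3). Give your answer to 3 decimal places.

p = 217/949 ≈ 0.228662.
d = −(3/4) ln(1 − 4p/3) = −0.75 ln(1 − 0.304883) = −0.75 ln(0.695117)
  = −0.75 × (-0.363675) = 0.272756 substitutions/site.

0.273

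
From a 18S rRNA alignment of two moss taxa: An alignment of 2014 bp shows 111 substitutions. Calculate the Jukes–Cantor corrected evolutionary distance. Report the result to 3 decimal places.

0.057

p = 111/2014 ≈ 0.055114.
d = −(3/4) ln(1 − 4p/3) = −0.75 ln(1 − 0.073485) = −0.75 ln(0.926515)
  = −0.75 × (-0.076325) = 0.057244 substitutions/site.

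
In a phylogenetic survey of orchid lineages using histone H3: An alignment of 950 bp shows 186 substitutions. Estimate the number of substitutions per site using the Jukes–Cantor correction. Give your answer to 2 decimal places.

p = 186/950 ≈ 0.195789.
d = −(3/4) ln(1 − 4p/3) = −0.75 ln(1 − 0.261052) = −0.75 ln(0.738948)
  = −0.75 × (-0.302528) = 0.226896 substitutions/site.

0.23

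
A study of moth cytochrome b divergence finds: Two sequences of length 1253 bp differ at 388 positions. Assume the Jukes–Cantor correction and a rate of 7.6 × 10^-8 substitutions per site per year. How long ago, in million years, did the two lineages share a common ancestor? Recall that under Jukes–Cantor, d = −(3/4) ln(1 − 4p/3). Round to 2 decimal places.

2.63

p = 388/1253 ≈ 0.309657.
d = −(3/4) ln(1 − 4p/3) = −0.75 ln(1 − 0.412876) = −0.75 ln(0.587124)
  = −0.75 × (-0.532519) = 0.399389 substitutions/site.
Under a molecular clock d = 2μt, so t = d/(2μ) = 0.399389 / (2 × 7.6 × 10^-8) = 2.63 million years.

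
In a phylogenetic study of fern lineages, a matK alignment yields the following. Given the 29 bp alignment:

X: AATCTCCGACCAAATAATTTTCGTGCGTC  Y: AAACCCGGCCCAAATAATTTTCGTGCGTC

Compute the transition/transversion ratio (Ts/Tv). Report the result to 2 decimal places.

Transitions are A↔G and C↔T; transversions are all other mismatches.
Transitions: 1. Transversions: 3.
R = 1/3 = 0.333333… ≈ 0.33 (to 2 d.p.).

0.33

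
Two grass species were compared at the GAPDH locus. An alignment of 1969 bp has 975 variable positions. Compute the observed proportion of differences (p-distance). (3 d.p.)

0.495

p = 975/1969 = 0.495175… ≈ 0.495 (to 3 d.p.).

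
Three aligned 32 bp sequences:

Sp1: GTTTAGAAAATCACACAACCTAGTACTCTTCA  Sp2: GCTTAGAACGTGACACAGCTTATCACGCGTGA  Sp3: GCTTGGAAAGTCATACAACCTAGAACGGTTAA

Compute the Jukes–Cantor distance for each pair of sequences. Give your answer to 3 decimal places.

Sp1–Sp2: 11/32 sites differ → p = 0.34375, d = −0.75 ln(1 − 0.458333) = 0.459828 ≈ 0.460.
Sp1–Sp3: 8/32 sites differ → p = 0.25, d = −0.75 ln(1 − 0.333333) = 0.304098 ≈ 0.304.
Sp2–Sp3: 11/32 sites differ → p = 0.34375, d = −0.75 ln(1 − 0.458333) = 0.459828 ≈ 0.460.

d(Sp1,Sp2) = 0.460, d(Sp1,Sp3) = 0.304, d(Sp2,Sp3) = 0.460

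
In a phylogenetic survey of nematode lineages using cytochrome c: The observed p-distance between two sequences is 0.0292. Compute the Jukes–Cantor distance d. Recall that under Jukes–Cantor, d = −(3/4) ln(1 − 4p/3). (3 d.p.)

0.030

d = −(3/4) ln(1 − 4p/3) = −0.75 ln(1 − 0.038933) = −0.75 ln(0.961067)
  = −0.75 × (-0.039711) = 0.029783 substitutions/site.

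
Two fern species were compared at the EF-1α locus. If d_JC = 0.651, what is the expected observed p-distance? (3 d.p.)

p = (3/4)(1 − e^(−4d/3)) = 0.75 × (1 − e^(-0.868)) = 0.75 × (1 − 0.419790) = 0.435158.

0.435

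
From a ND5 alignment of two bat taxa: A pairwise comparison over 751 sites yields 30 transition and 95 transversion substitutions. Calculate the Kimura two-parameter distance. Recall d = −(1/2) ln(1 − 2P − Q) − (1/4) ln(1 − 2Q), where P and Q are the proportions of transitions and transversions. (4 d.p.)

P = 30/751 ≈ 0.039947 and Q = 95/751 ≈ 0.126498.
Under the Kimura two-parameter model, d = −½ ln(1 − 2P − Q) − ¼ ln(1 − 2Q).
1 − 2P − Q = 0.793608, giving −½ ln(0.793608) = 0.115583.
1 − 2Q = 0.747004, giving −¼ ln(0.747004) = 0.072921.
d = 0.115583 + 0.072921 = 0.188504.

0.1885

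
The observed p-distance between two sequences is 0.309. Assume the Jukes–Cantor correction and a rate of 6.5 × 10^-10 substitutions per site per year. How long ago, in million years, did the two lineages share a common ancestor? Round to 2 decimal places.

d = −(3/4) ln(1 − 4p/3) = −0.75 ln(1 − 0.412) = −0.75 ln(0.588)
  = −0.75 × (-0.531028) = 0.398271 substitutions/site.
Under a molecular clock d = 2μt, so t = d/(2μ) = 0.398271 / (2 × 6.5 × 10^-10) = 306.36 million years.

306.36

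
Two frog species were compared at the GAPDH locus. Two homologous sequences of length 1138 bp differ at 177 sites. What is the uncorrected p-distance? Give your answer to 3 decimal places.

p = 177/1138 = 0.155536… ≈ 0.156 (to 3 d.p.).

0.156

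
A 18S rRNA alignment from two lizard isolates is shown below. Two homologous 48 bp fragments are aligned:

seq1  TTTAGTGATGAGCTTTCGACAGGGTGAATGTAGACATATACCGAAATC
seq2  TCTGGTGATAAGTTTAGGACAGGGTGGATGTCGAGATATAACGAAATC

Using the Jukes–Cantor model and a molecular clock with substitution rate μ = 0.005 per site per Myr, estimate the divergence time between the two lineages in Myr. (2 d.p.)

The sequences differ at 10 of 48 sites (2, 4, 10, 13, 16, 17, 27, 32, 35, 41), so p = 10/48 ≈ 0.208333.
d = −(3/4) ln(1 − 4p/3) = −0.75 ln(1 − 0.277777) = −0.75 ln(0.722223)
  = −0.75 × (-0.325421) = 0.244066 substitutions/site.
Under a molecular clock d = 2μt, so t = d/(2μ) = 0.244066 / (2 × 0.005) = 24.41 Myr.

24.41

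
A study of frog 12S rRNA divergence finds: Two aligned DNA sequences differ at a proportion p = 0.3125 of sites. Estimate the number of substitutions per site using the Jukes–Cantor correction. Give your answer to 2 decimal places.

0.40

d = −(3/4) ln(1 − 4p/3) = −0.75 ln(1 − 0.416667) = −0.75 ln(0.583333)
  = −0.75 × (-0.538997) = 0.404248 substitutions/site.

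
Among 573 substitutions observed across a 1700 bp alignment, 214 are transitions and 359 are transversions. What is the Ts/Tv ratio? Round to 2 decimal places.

0.60

R = 214/359 = 0.596100… ≈ 0.60 (to 2 d.p.).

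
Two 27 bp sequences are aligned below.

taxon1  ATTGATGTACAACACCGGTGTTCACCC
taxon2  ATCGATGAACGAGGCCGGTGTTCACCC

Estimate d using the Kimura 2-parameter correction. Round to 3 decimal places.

Of 27 sites, 3 differences are transitions and 2 are transversions, so P = 3/27 ≈ 0.111111 and Q = 2/27 ≈ 0.074074.
Under the Kimura two-parameter model, d = −½ ln(1 − 2P − Q) − ¼ ln(1 − 2Q).
1 − 2P − Q = 0.703704, giving −½ ln(0.703704) = 0.175699.
1 − 2Q = 0.851852, giving −¼ ln(0.851852) = 0.040086.
d = 0.175699 + 0.040086 = 0.215785.

0.216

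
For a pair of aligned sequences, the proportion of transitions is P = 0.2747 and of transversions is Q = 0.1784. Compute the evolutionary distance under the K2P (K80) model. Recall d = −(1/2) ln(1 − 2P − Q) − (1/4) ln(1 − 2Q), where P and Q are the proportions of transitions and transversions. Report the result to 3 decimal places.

0.761

Under the Kimura two-parameter model, d = −½ ln(1 − 2P − Q) − ¼ ln(1 − 2Q).
1 − 2P − Q = 0.2722, giving −½ ln(0.2722) = 0.650609.
1 − 2Q = 0.6432, giving −¼ ln(0.6432) = 0.110325.
d = 0.650609 + 0.110325 = 0.760934.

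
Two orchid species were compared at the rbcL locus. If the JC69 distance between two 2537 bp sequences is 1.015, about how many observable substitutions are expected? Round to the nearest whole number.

1411

Invert JC69: p = (3/4)(1 − e^(−4d/3)) = 0.75 × (1 − e^(-1.353333)) = 0.75 × (1 − 0.258378) = 0.556217.
Expected differing sites = pL ≈ 0.556217 × 2537 = 1411.122529 ≈ 1411.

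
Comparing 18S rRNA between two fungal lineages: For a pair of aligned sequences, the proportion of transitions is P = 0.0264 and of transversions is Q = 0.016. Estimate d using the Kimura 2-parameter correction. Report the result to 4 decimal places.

Under the Kimura two-parameter model, d = −½ ln(1 − 2P − Q) − ¼ ln(1 − 2Q).
1 − 2P − Q = 0.9312, giving −½ ln(0.9312) = 0.035641.
1 − 2Q = 0.968, giving −¼ ln(0.968) = 0.008131.
d = 0.035641 + 0.008131 = 0.043772.

0.0438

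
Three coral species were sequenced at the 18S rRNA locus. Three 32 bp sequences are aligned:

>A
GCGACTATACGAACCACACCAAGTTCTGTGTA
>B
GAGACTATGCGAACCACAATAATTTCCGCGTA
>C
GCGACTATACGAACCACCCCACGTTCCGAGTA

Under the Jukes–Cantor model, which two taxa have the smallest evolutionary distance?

A–B: 7/32 differ, p = 0.219, d = 0.259.
A–C: 4/32 differ, p = 0.125, d = 0.137.
B–C: 8/32 differ, p = 0.250, d = 0.304.
The smallest distance is between A and C.

A and C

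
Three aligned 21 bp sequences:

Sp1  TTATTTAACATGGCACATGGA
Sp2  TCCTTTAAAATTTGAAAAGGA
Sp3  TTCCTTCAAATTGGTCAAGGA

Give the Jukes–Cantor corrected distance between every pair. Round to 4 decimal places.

Sp1–Sp2: 8/21 sites differ → p ≈ 0.380952, d = −0.75 ln(1 − 0.507936) = 0.531860 ≈ 0.5319.
Sp1–Sp3: 8/21 sites differ → p ≈ 0.380952, d = −0.75 ln(1 − 0.507936) = 0.531860 ≈ 0.5319.
Sp2–Sp3: 6/21 sites differ → p ≈ 0.285714, d = −0.75 ln(1 − 0.380952) = 0.359679 ≈ 0.3597.

d(Sp1,Sp2) = 0.5319, d(Sp1,Sp3) = 0.5319, d(Sp2,Sp3) = 0.3597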